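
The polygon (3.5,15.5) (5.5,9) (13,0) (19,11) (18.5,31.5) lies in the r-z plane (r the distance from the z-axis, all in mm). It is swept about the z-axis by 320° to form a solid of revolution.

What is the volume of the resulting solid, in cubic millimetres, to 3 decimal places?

Volume = 19196.993 mm³

Profile (r,z), 5 vertices: (3.5,15.5) (5.5,9) (13,0) (19,11) (18.5,31.5)
edge 0: (3.5,15.5)→(5.5,9)  cross = 3.5·9 − 5.5·15.5 = -53.7500; (r_i+r_j)·cross = 9·-53.7500 = -483.7500
edge 1: (5.5,9)→(13,0)  cross = 5.5·0 − 13·9 = -117.0000; (r_i+r_j)·cross = 18.5·-117.0000 = -2164.5000
edge 2: (13,0)→(19,11)  cross = 13·11 − 19·0 = 143.0000; (r_i+r_j)·cross = 32·143.0000 = 4576.0000
edge 3: (19,11)→(18.5,31.5)  cross = 19·31.5 − 18.5·11 = 395.0000; (r_i+r_j)·cross = 37.5·395.0000 = 14812.5000
edge 4: (18.5,31.5)→(3.5,15.5)  cross = 18.5·15.5 − 3.5·31.5 = 176.5000; (r_i+r_j)·cross = 22·176.5000 = 3883.0000
Σcross = 543.7500 → A = |Σcross|/2 = 271.8750 mm²
Σ(r_i+r_j)·cross = 20623.2500 → first moment M = |Σ|/6 = 3437.2083
R_c = M/A = 3437.2083/271.8750 = 12.6426 mm
θ = 320° = 5.585054 rad
V = θ·R_c·A = 5.585054·12.6426·271.8750 = 19196.993 mm³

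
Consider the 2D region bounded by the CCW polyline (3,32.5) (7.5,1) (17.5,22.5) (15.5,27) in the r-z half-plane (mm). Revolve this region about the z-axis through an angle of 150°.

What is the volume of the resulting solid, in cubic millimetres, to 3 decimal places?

Profile (r,z), 4 vertices: (3,32.5) (7.5,1) (17.5,22.5) (15.5,27)
edge 0: (3,32.5)→(7.5,1)  cross = 3·1 − 7.5·32.5 = -240.7500; (r_i+r_j)·cross = 10.5·-240.7500 = -2527.8750
edge 1: (7.5,1)→(17.5,22.5)  cross = 7.5·22.5 − 17.5·1 = 151.2500; (r_i+r_j)·cross = 25·151.2500 = 3781.2500
edge 2: (17.5,22.5)→(15.5,27)  cross = 17.5·27 − 15.5·22.5 = 123.7500; (r_i+r_j)·cross = 33·123.7500 = 4083.7500
edge 3: (15.5,27)→(3,32.5)  cross = 15.5·32.5 − 3·27 = 422.7500; (r_i+r_j)·cross = 18.5·422.7500 = 7820.8750
Σcross = 457.0000 → A = |Σcross|/2 = 228.5000 mm²
Σ(r_i+r_j)·cross = 13158.0000 → first moment M = |Σ|/6 = 2193.0000
R_c = M/A = 2193.0000/228.5000 = 9.5974 mm
θ = 150° = 2.617994 rad
V = θ·R_c·A = 2.617994·9.5974·228.5000 = 5741.261 mm³

Volume = 5741.261 mm³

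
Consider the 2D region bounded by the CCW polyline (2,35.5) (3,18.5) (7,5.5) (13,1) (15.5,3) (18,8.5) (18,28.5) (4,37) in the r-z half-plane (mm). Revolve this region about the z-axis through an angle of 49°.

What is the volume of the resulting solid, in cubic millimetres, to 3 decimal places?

Volume = 3708.606 mm³

Profile (r,z), 8 vertices: (2,35.5) (3,18.5) (7,5.5) (13,1) (15.5,3) (18,8.5) (18,28.5) (4,37)
edge 0: (2,35.5)→(3,18.5)  cross = 2·18.5 − 3·35.5 = -69.5000; (r_i+r_j)·cross = 5·-69.5000 = -347.5000
edge 1: (3,18.5)→(7,5.5)  cross = 3·5.5 − 7·18.5 = -113.0000; (r_i+r_j)·cross = 10·-113.0000 = -1130.0000
edge 2: (7,5.5)→(13,1)  cross = 7·1 − 13·5.5 = -64.5000; (r_i+r_j)·cross = 20·-64.5000 = -1290.0000
edge 3: (13,1)→(15.5,3)  cross = 13·3 − 15.5·1 = 23.5000; (r_i+r_j)·cross = 28.5·23.5000 = 669.7500
edge 4: (15.5,3)→(18,8.5)  cross = 15.5·8.5 − 18·3 = 77.7500; (r_i+r_j)·cross = 33.5·77.7500 = 2604.6250
edge 5: (18,8.5)→(18,28.5)  cross = 18·28.5 − 18·8.5 = 360.0000; (r_i+r_j)·cross = 36·360.0000 = 12960.0000
edge 6: (18,28.5)→(4,37)  cross = 18·37 − 4·28.5 = 552.0000; (r_i+r_j)·cross = 22·552.0000 = 12144.0000
edge 7: (4,37)→(2,35.5)  cross = 4·35.5 − 2·37 = 68.0000; (r_i+r_j)·cross = 6·68.0000 = 408.0000
Σcross = 834.2500 → A = |Σcross|/2 = 417.1250 mm²
Σ(r_i+r_j)·cross = 26018.8750 → first moment M = |Σ|/6 = 4336.4792
R_c = M/A = 4336.4792/417.1250 = 10.3961 mm
θ = 49° = 0.855211 rad
V = θ·R_c·A = 0.855211·10.3961·417.1250 = 3708.606 mm³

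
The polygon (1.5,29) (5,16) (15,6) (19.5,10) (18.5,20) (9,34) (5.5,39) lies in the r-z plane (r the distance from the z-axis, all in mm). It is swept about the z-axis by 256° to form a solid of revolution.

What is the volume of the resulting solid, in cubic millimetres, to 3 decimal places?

Volume = 14427.683 mm³

Profile (r,z), 7 vertices: (1.5,29) (5,16) (15,6) (19.5,10) (18.5,20) (9,34) (5.5,39)
edge 0: (1.5,29)→(5,16)  cross = 1.5·16 − 5·29 = -121.0000; (r_i+r_j)·cross = 6.5·-121.0000 = -786.5000
edge 1: (5,16)→(15,6)  cross = 5·6 − 15·16 = -210.0000; (r_i+r_j)·cross = 20·-210.0000 = -4200.0000
edge 2: (15,6)→(19.5,10)  cross = 15·10 − 19.5·6 = 33.0000; (r_i+r_j)·cross = 34.5·33.0000 = 1138.5000
edge 3: (19.5,10)→(18.5,20)  cross = 19.5·20 − 18.5·10 = 205.0000; (r_i+r_j)·cross = 38·205.0000 = 7790.0000
edge 4: (18.5,20)→(9,34)  cross = 18.5·34 − 9·20 = 449.0000; (r_i+r_j)·cross = 27.5·449.0000 = 12347.5000
edge 5: (9,34)→(5.5,39)  cross = 9·39 − 5.5·34 = 164.0000; (r_i+r_j)·cross = 14.5·164.0000 = 2378.0000
edge 6: (5.5,39)→(1.5,29)  cross = 5.5·29 − 1.5·39 = 101.0000; (r_i+r_j)·cross = 7·101.0000 = 707.0000
Σcross = 621.0000 → A = |Σcross|/2 = 310.5000 mm²
Σ(r_i+r_j)·cross = 19374.5000 → first moment M = |Σ|/6 = 3229.0833
R_c = M/A = 3229.0833/310.5000 = 10.3996 mm
θ = 256° = 4.468043 rad
V = θ·R_c·A = 4.468043·10.3996·310.5000 = 14427.683 mm³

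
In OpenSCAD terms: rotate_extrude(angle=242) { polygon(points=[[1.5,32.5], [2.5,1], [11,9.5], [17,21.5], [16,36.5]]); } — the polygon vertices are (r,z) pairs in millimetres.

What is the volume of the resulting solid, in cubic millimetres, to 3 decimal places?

Volume = 13529.557 mm³

Profile (r,z), 5 vertices: (1.5,32.5) (2.5,1) (11,9.5) (17,21.5) (16,36.5)
edge 0: (1.5,32.5)→(2.5,1)  cross = 1.5·1 − 2.5·32.5 = -79.7500; (r_i+r_j)·cross = 4·-79.7500 = -319.0000
edge 1: (2.5,1)→(11,9.5)  cross = 2.5·9.5 − 11·1 = 12.7500; (r_i+r_j)·cross = 13.5·12.7500 = 172.1250
edge 2: (11,9.5)→(17,21.5)  cross = 11·21.5 − 17·9.5 = 75.0000; (r_i+r_j)·cross = 28·75.0000 = 2100.0000
edge 3: (17,21.5)→(16,36.5)  cross = 17·36.5 − 16·21.5 = 276.5000; (r_i+r_j)·cross = 33·276.5000 = 9124.5000
edge 4: (16,36.5)→(1.5,32.5)  cross = 16·32.5 − 1.5·36.5 = 465.2500; (r_i+r_j)·cross = 17.5·465.2500 = 8141.8750
Σcross = 749.7500 → A = |Σcross|/2 = 374.8750 mm²
Σ(r_i+r_j)·cross = 19219.5000 → first moment M = |Σ|/6 = 3203.2500
R_c = M/A = 3203.2500/374.8750 = 8.5448 mm
θ = 242° = 4.223697 rad
V = θ·R_c·A = 4.223697·8.5448·374.8750 = 13529.557 mm³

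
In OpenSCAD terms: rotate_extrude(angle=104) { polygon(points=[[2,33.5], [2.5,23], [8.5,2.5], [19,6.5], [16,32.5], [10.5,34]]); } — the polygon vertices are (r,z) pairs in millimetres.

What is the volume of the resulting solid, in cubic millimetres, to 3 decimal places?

Volume = 7518.849 mm³

Profile (r,z), 6 vertices: (2,33.5) (2.5,23) (8.5,2.5) (19,6.5) (16,32.5) (10.5,34)
edge 0: (2,33.5)→(2.5,23)  cross = 2·23 − 2.5·33.5 = -37.7500; (r_i+r_j)·cross = 4.5·-37.7500 = -169.8750
edge 1: (2.5,23)→(8.5,2.5)  cross = 2.5·2.5 − 8.5·23 = -189.2500; (r_i+r_j)·cross = 11·-189.2500 = -2081.7500
edge 2: (8.5,2.5)→(19,6.5)  cross = 8.5·6.5 − 19·2.5 = 7.7500; (r_i+r_j)·cross = 27.5·7.7500 = 213.1250
edge 3: (19,6.5)→(16,32.5)  cross = 19·32.5 − 16·6.5 = 513.5000; (r_i+r_j)·cross = 35·513.5000 = 17972.5000
edge 4: (16,32.5)→(10.5,34)  cross = 16·34 − 10.5·32.5 = 202.7500; (r_i+r_j)·cross = 26.5·202.7500 = 5372.8750
edge 5: (10.5,34)→(2,33.5)  cross = 10.5·33.5 − 2·34 = 283.7500; (r_i+r_j)·cross = 12.5·283.7500 = 3546.8750
Σcross = 780.7500 → A = |Σcross|/2 = 390.3750 mm²
Σ(r_i+r_j)·cross = 24853.7500 → first moment M = |Σ|/6 = 4142.2917
R_c = M/A = 4142.2917/390.3750 = 10.6111 mm
θ = 104° = 1.815142 rad
V = θ·R_c·A = 1.815142·10.6111·390.3750 = 7518.849 mm³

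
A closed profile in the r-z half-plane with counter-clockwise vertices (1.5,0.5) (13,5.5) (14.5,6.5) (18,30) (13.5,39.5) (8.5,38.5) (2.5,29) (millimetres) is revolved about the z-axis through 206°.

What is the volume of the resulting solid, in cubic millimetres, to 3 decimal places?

Profile (r,z), 7 vertices: (1.5,0.5) (13,5.5) (14.5,6.5) (18,30) (13.5,39.5) (8.5,38.5) (2.5,29)
edge 0: (1.5,0.5)→(13,5.5)  cross = 1.5·5.5 − 13·0.5 = 1.7500; (r_i+r_j)·cross = 14.5·1.7500 = 25.3750
edge 1: (13,5.5)→(14.5,6.5)  cross = 13·6.5 − 14.5·5.5 = 4.7500; (r_i+r_j)·cross = 27.5·4.7500 = 130.6250
edge 2: (14.5,6.5)→(18,30)  cross = 14.5·30 − 18·6.5 = 318.0000; (r_i+r_j)·cross = 32.5·318.0000 = 10335.0000
edge 3: (18,30)→(13.5,39.5)  cross = 18·39.5 − 13.5·30 = 306.0000; (r_i+r_j)·cross = 31.5·306.0000 = 9639.0000
edge 4: (13.5,39.5)→(8.5,38.5)  cross = 13.5·38.5 − 8.5·39.5 = 184.0000; (r_i+r_j)·cross = 22·184.0000 = 4048.0000
edge 5: (8.5,38.5)→(2.5,29)  cross = 8.5·29 − 2.5·38.5 = 150.2500; (r_i+r_j)·cross = 11·150.2500 = 1652.7500
edge 6: (2.5,29)→(1.5,0.5)  cross = 2.5·0.5 − 1.5·29 = -42.2500; (r_i+r_j)·cross = 4·-42.2500 = -169.0000
Σcross = 922.5000 → A = |Σcross|/2 = 461.2500 mm²
Σ(r_i+r_j)·cross = 25661.7500 → first moment M = |Σ|/6 = 4276.9583
R_c = M/A = 4276.9583/461.2500 = 9.2725 mm
θ = 206° = 3.595378 rad
V = θ·R_c·A = 3.595378·9.2725·461.2500 = 15377.283 mm³

Volume = 15377.283 mm³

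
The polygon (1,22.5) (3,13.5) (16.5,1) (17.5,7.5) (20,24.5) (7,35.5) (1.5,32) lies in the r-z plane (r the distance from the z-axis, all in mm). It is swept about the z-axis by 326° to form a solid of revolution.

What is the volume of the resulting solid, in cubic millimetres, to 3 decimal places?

Profile (r,z), 7 vertices: (1,22.5) (3,13.5) (16.5,1) (17.5,7.5) (20,24.5) (7,35.5) (1.5,32)
edge 0: (1,22.5)→(3,13.5)  cross = 1·13.5 − 3·22.5 = -54.0000; (r_i+r_j)·cross = 4·-54.0000 = -216.0000
edge 1: (3,13.5)→(16.5,1)  cross = 3·1 − 16.5·13.5 = -219.7500; (r_i+r_j)·cross = 19.5·-219.7500 = -4285.1250
edge 2: (16.5,1)→(17.5,7.5)  cross = 16.5·7.5 − 17.5·1 = 106.2500; (r_i+r_j)·cross = 34·106.2500 = 3612.5000
edge 3: (17.5,7.5)→(20,24.5)  cross = 17.5·24.5 − 20·7.5 = 278.7500; (r_i+r_j)·cross = 37.5·278.7500 = 10453.1250
edge 4: (20,24.5)→(7,35.5)  cross = 20·35.5 − 7·24.5 = 538.5000; (r_i+r_j)·cross = 27·538.5000 = 14539.5000
edge 5: (7,35.5)→(1.5,32)  cross = 7·32 − 1.5·35.5 = 170.7500; (r_i+r_j)·cross = 8.5·170.7500 = 1451.3750
edge 6: (1.5,32)→(1,22.5)  cross = 1.5·22.5 − 1·32 = 1.7500; (r_i+r_j)·cross = 2.5·1.7500 = 4.3750
Σcross = 822.2500 → A = |Σcross|/2 = 411.1250 mm²
Σ(r_i+r_j)·cross = 25559.7500 → first moment M = |Σ|/6 = 4259.9583
R_c = M/A = 4259.9583/411.1250 = 10.3617 mm
θ = 326° = 5.689773 rad
V = θ·R_c·A = 5.689773·10.3617·411.1250 = 24238.197 mm³

Volume = 24238.197 mm³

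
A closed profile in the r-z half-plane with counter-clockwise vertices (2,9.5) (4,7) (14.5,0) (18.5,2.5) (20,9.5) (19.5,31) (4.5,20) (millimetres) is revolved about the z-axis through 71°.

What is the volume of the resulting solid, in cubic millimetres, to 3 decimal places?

Profile (r,z), 7 vertices: (2,9.5) (4,7) (14.5,0) (18.5,2.5) (20,9.5) (19.5,31) (4.5,20)
edge 0: (2,9.5)→(4,7)  cross = 2·7 − 4·9.5 = -24.0000; (r_i+r_j)·cross = 6·-24.0000 = -144.0000
edge 1: (4,7)→(14.5,0)  cross = 4·0 − 14.5·7 = -101.5000; (r_i+r_j)·cross = 18.5·-101.5000 = -1877.7500
edge 2: (14.5,0)→(18.5,2.5)  cross = 14.5·2.5 − 18.5·0 = 36.2500; (r_i+r_j)·cross = 33·36.2500 = 1196.2500
edge 3: (18.5,2.5)→(20,9.5)  cross = 18.5·9.5 − 20·2.5 = 125.7500; (r_i+r_j)·cross = 38.5·125.7500 = 4841.3750
edge 4: (20,9.5)→(19.5,31)  cross = 20·31 − 19.5·9.5 = 434.7500; (r_i+r_j)·cross = 39.5·434.7500 = 17172.6250
edge 5: (19.5,31)→(4.5,20)  cross = 19.5·20 − 4.5·31 = 250.5000; (r_i+r_j)·cross = 24·250.5000 = 6012.0000
edge 6: (4.5,20)→(2,9.5)  cross = 4.5·9.5 − 2·20 = 2.7500; (r_i+r_j)·cross = 6.5·2.7500 = 17.8750
Σcross = 724.5000 → A = |Σcross|/2 = 362.2500 mm²
Σ(r_i+r_j)·cross = 27218.3750 → first moment M = |Σ|/6 = 4536.3958
R_c = M/A = 4536.3958/362.2500 = 12.5228 mm
θ = 71° = 1.239184 rad
V = θ·R_c·A = 1.239184·12.5228·362.2500 = 5621.428 mm³

Volume = 5621.428 mm³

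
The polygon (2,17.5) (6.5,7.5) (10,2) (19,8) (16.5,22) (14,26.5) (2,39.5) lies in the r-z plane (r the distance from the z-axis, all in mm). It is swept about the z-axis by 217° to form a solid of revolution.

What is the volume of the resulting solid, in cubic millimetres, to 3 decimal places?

Profile (r,z), 7 vertices: (2,17.5) (6.5,7.5) (10,2) (19,8) (16.5,22) (14,26.5) (2,39.5)
edge 0: (2,17.5)→(6.5,7.5)  cross = 2·7.5 − 6.5·17.5 = -98.7500; (r_i+r_j)·cross = 8.5·-98.7500 = -839.3750
edge 1: (6.5,7.5)→(10,2)  cross = 6.5·2 − 10·7.5 = -62.0000; (r_i+r_j)·cross = 16.5·-62.0000 = -1023.0000
edge 2: (10,2)→(19,8)  cross = 10·8 − 19·2 = 42.0000; (r_i+r_j)·cross = 29·42.0000 = 1218.0000
edge 3: (19,8)→(16.5,22)  cross = 19·22 − 16.5·8 = 286.0000; (r_i+r_j)·cross = 35.5·286.0000 = 10153.0000
edge 4: (16.5,22)→(14,26.5)  cross = 16.5·26.5 − 14·22 = 129.2500; (r_i+r_j)·cross = 30.5·129.2500 = 3942.1250
edge 5: (14,26.5)→(2,39.5)  cross = 14·39.5 − 2·26.5 = 500.0000; (r_i+r_j)·cross = 16·500.0000 = 8000.0000
edge 6: (2,39.5)→(2,17.5)  cross = 2·17.5 − 2·39.5 = -44.0000; (r_i+r_j)·cross = 4·-44.0000 = -176.0000
Σcross = 752.5000 → A = |Σcross|/2 = 376.2500 mm²
Σ(r_i+r_j)·cross = 21274.7500 → first moment M = |Σ|/6 = 3545.7917
R_c = M/A = 3545.7917/376.2500 = 9.4240 mm
θ = 217° = 3.787364 rad
V = θ·R_c·A = 3.787364·9.4240·376.2500 = 13429.205 mm³

Volume = 13429.205 mm³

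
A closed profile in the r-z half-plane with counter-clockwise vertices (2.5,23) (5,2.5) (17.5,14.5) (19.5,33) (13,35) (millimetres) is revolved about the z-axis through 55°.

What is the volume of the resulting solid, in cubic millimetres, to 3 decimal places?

Profile (r,z), 5 vertices: (2.5,23) (5,2.5) (17.5,14.5) (19.5,33) (13,35)
edge 0: (2.5,23)→(5,2.5)  cross = 2.5·2.5 − 5·23 = -108.7500; (r_i+r_j)·cross = 7.5·-108.7500 = -815.6250
edge 1: (5,2.5)→(17.5,14.5)  cross = 5·14.5 − 17.5·2.5 = 28.7500; (r_i+r_j)·cross = 22.5·28.7500 = 646.8750
edge 2: (17.5,14.5)→(19.5,33)  cross = 17.5·33 − 19.5·14.5 = 294.7500; (r_i+r_j)·cross = 37·294.7500 = 10905.7500
edge 3: (19.5,33)→(13,35)  cross = 19.5·35 − 13·33 = 253.5000; (r_i+r_j)·cross = 32.5·253.5000 = 8238.7500
edge 4: (13,35)→(2.5,23)  cross = 13·23 − 2.5·35 = 211.5000; (r_i+r_j)·cross = 15.5·211.5000 = 3278.2500
Σcross = 679.7500 → A = |Σcross|/2 = 339.8750 mm²
Σ(r_i+r_j)·cross = 22254.0000 → first moment M = |Σ|/6 = 3709.0000
R_c = M/A = 3709.0000/339.8750 = 10.9128 mm
θ = 55° = 0.959931 rad
V = θ·R_c·A = 0.959931·10.9128·339.8750 = 3560.384 mm³

Volume = 3560.384 mm³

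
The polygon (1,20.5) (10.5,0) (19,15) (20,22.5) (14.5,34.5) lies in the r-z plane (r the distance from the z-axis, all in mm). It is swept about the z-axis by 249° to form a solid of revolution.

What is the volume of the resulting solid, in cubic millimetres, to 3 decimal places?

Volume = 17213.538 mm³

Profile (r,z), 5 vertices: (1,20.5) (10.5,0) (19,15) (20,22.5) (14.5,34.5)
edge 0: (1,20.5)→(10.5,0)  cross = 1·0 − 10.5·20.5 = -215.2500; (r_i+r_j)·cross = 11.5·-215.2500 = -2475.3750
edge 1: (10.5,0)→(19,15)  cross = 10.5·15 − 19·0 = 157.5000; (r_i+r_j)·cross = 29.5·157.5000 = 4646.2500
edge 2: (19,15)→(20,22.5)  cross = 19·22.5 − 20·15 = 127.5000; (r_i+r_j)·cross = 39·127.5000 = 4972.5000
edge 3: (20,22.5)→(14.5,34.5)  cross = 20·34.5 − 14.5·22.5 = 363.7500; (r_i+r_j)·cross = 34.5·363.7500 = 12549.3750
edge 4: (14.5,34.5)→(1,20.5)  cross = 14.5·20.5 − 1·34.5 = 262.7500; (r_i+r_j)·cross = 15.5·262.7500 = 4072.6250
Σcross = 696.2500 → A = |Σcross|/2 = 348.1250 mm²
Σ(r_i+r_j)·cross = 23765.3750 → first moment M = |Σ|/6 = 3960.8958
R_c = M/A = 3960.8958/348.1250 = 11.3778 mm
θ = 249° = 4.345870 rad
V = θ·R_c·A = 4.345870·11.3778·348.1250 = 17213.538 mm³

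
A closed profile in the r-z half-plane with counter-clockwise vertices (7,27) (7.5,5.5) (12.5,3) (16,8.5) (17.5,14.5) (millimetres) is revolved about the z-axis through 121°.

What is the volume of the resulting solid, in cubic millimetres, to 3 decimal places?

Profile (r,z), 5 vertices: (7,27) (7.5,5.5) (12.5,3) (16,8.5) (17.5,14.5)
edge 0: (7,27)→(7.5,5.5)  cross = 7·5.5 − 7.5·27 = -164.0000; (r_i+r_j)·cross = 14.5·-164.0000 = -2378.0000
edge 1: (7.5,5.5)→(12.5,3)  cross = 7.5·3 − 12.5·5.5 = -46.2500; (r_i+r_j)·cross = 20·-46.2500 = -925.0000
edge 2: (12.5,3)→(16,8.5)  cross = 12.5·8.5 − 16·3 = 58.2500; (r_i+r_j)·cross = 28.5·58.2500 = 1660.1250
edge 3: (16,8.5)→(17.5,14.5)  cross = 16·14.5 − 17.5·8.5 = 83.2500; (r_i+r_j)·cross = 33.5·83.2500 = 2788.8750
edge 4: (17.5,14.5)→(7,27)  cross = 17.5·27 − 7·14.5 = 371.0000; (r_i+r_j)·cross = 24.5·371.0000 = 9089.5000
Σcross = 302.2500 → A = |Σcross|/2 = 151.1250 mm²
Σ(r_i+r_j)·cross = 10235.5000 → first moment M = |Σ|/6 = 1705.9167
R_c = M/A = 1705.9167/151.1250 = 11.2881 mm
θ = 121° = 2.111848 rad
V = θ·R_c·A = 2.111848·11.2881·151.1250 = 3602.637 mm³

Volume = 3602.637 mm³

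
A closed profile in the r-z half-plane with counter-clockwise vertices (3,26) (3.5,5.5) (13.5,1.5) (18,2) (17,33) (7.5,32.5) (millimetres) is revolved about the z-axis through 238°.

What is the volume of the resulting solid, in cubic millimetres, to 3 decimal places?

Profile (r,z), 6 vertices: (3,26) (3.5,5.5) (13.5,1.5) (18,2) (17,33) (7.5,32.5)
edge 0: (3,26)→(3.5,5.5)  cross = 3·5.5 − 3.5·26 = -74.5000; (r_i+r_j)·cross = 6.5·-74.5000 = -484.2500
edge 1: (3.5,5.5)→(13.5,1.5)  cross = 3.5·1.5 − 13.5·5.5 = -69.0000; (r_i+r_j)·cross = 17·-69.0000 = -1173.0000
edge 2: (13.5,1.5)→(18,2)  cross = 13.5·2 − 18·1.5 = 0.0000; (r_i+r_j)·cross = 31.5·0.0000 = 0.0000
edge 3: (18,2)→(17,33)  cross = 18·33 − 17·2 = 560.0000; (r_i+r_j)·cross = 35·560.0000 = 19600.0000
edge 4: (17,33)→(7.5,32.5)  cross = 17·32.5 − 7.5·33 = 305.0000; (r_i+r_j)·cross = 24.5·305.0000 = 7472.5000
edge 5: (7.5,32.5)→(3,26)  cross = 7.5·26 − 3·32.5 = 97.5000; (r_i+r_j)·cross = 10.5·97.5000 = 1023.7500
Σcross = 819.0000 → A = |Σcross|/2 = 409.5000 mm²
Σ(r_i+r_j)·cross = 26439.0000 → first moment M = |Σ|/6 = 4406.5000
R_c = M/A = 4406.5000/409.5000 = 10.7607 mm
θ = 238° = 4.153884 rad
V = θ·R_c·A = 4.153884·10.7607·409.5000 = 18304.088 mm³

Volume = 18304.088 mm³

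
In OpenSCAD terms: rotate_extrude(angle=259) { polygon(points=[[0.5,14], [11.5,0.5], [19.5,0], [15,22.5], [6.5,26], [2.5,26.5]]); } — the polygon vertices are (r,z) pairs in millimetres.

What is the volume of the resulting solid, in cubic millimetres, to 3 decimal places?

Volume = 14447.772 mm³

Profile (r,z), 6 vertices: (0.5,14) (11.5,0.5) (19.5,0) (15,22.5) (6.5,26) (2.5,26.5)
edge 0: (0.5,14)→(11.5,0.5)  cross = 0.5·0.5 − 11.5·14 = -160.7500; (r_i+r_j)·cross = 12·-160.7500 = -1929.0000
edge 1: (11.5,0.5)→(19.5,0)  cross = 11.5·0 − 19.5·0.5 = -9.7500; (r_i+r_j)·cross = 31·-9.7500 = -302.2500
edge 2: (19.5,0)→(15,22.5)  cross = 19.5·22.5 − 15·0 = 438.7500; (r_i+r_j)·cross = 34.5·438.7500 = 15136.8750
edge 3: (15,22.5)→(6.5,26)  cross = 15·26 − 6.5·22.5 = 243.7500; (r_i+r_j)·cross = 21.5·243.7500 = 5240.6250
edge 4: (6.5,26)→(2.5,26.5)  cross = 6.5·26.5 − 2.5·26 = 107.2500; (r_i+r_j)·cross = 9·107.2500 = 965.2500
edge 5: (2.5,26.5)→(0.5,14)  cross = 2.5·14 − 0.5·26.5 = 21.7500; (r_i+r_j)·cross = 3·21.7500 = 65.2500
Σcross = 641.0000 → A = |Σcross|/2 = 320.5000 mm²
Σ(r_i+r_j)·cross = 19176.7500 → first moment M = |Σ|/6 = 3196.1250
R_c = M/A = 3196.1250/320.5000 = 9.9723 mm
θ = 259° = 4.520403 rad
V = θ·R_c·A = 4.520403·9.9723·320.5000 = 14447.772 mm³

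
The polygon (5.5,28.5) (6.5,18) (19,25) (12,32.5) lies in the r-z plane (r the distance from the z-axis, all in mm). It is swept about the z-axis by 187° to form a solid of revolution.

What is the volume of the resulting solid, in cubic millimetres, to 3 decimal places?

Volume = 3855.119 mm³

Profile (r,z), 4 vertices: (5.5,28.5) (6.5,18) (19,25) (12,32.5)
edge 0: (5.5,28.5)→(6.5,18)  cross = 5.5·18 − 6.5·28.5 = -86.2500; (r_i+r_j)·cross = 12·-86.2500 = -1035.0000
edge 1: (6.5,18)→(19,25)  cross = 6.5·25 − 19·18 = -179.5000; (r_i+r_j)·cross = 25.5·-179.5000 = -4577.2500
edge 2: (19,25)→(12,32.5)  cross = 19·32.5 − 12·25 = 317.5000; (r_i+r_j)·cross = 31·317.5000 = 9842.5000
edge 3: (12,32.5)→(5.5,28.5)  cross = 12·28.5 − 5.5·32.5 = 163.2500; (r_i+r_j)·cross = 17.5·163.2500 = 2856.8750
Σcross = 215.0000 → A = |Σcross|/2 = 107.5000 mm²
Σ(r_i+r_j)·cross = 7087.1250 → first moment M = |Σ|/6 = 1181.1875
R_c = M/A = 1181.1875/107.5000 = 10.9878 mm
θ = 187° = 3.263766 rad
V = θ·R_c·A = 3.263766·10.9878·107.5000 = 3855.119 mm³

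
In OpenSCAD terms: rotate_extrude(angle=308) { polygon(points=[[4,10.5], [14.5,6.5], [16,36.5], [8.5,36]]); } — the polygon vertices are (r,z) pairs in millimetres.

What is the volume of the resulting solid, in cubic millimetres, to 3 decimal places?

Volume = 14747.997 mm³

Profile (r,z), 4 vertices: (4,10.5) (14.5,6.5) (16,36.5) (8.5,36)
edge 0: (4,10.5)→(14.5,6.5)  cross = 4·6.5 − 14.5·10.5 = -126.2500; (r_i+r_j)·cross = 18.5·-126.2500 = -2335.6250
edge 1: (14.5,6.5)→(16,36.5)  cross = 14.5·36.5 − 16·6.5 = 425.2500; (r_i+r_j)·cross = 30.5·425.2500 = 12970.1250
edge 2: (16,36.5)→(8.5,36)  cross = 16·36 − 8.5·36.5 = 265.7500; (r_i+r_j)·cross = 24.5·265.7500 = 6510.8750
edge 3: (8.5,36)→(4,10.5)  cross = 8.5·10.5 − 4·36 = -54.7500; (r_i+r_j)·cross = 12.5·-54.7500 = -684.3750
Σcross = 510.0000 → A = |Σcross|/2 = 255.0000 mm²
Σ(r_i+r_j)·cross = 16461.0000 → first moment M = |Σ|/6 = 2743.5000
R_c = M/A = 2743.5000/255.0000 = 10.7588 mm
θ = 308° = 5.375614 rad
V = θ·R_c·A = 5.375614·10.7588·255.0000 = 14747.997 mm³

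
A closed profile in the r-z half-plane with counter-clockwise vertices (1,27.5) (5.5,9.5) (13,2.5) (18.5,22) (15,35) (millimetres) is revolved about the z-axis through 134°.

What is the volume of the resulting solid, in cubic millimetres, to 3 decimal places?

Profile (r,z), 5 vertices: (1,27.5) (5.5,9.5) (13,2.5) (18.5,22) (15,35)
edge 0: (1,27.5)→(5.5,9.5)  cross = 1·9.5 − 5.5·27.5 = -141.7500; (r_i+r_j)·cross = 6.5·-141.7500 = -921.3750
edge 1: (5.5,9.5)→(13,2.5)  cross = 5.5·2.5 − 13·9.5 = -109.7500; (r_i+r_j)·cross = 18.5·-109.7500 = -2030.3750
edge 2: (13,2.5)→(18.5,22)  cross = 13·22 − 18.5·2.5 = 239.7500; (r_i+r_j)·cross = 31.5·239.7500 = 7552.1250
edge 3: (18.5,22)→(15,35)  cross = 18.5·35 − 15·22 = 317.5000; (r_i+r_j)·cross = 33.5·317.5000 = 10636.2500
edge 4: (15,35)→(1,27.5)  cross = 15·27.5 − 1·35 = 377.5000; (r_i+r_j)·cross = 16·377.5000 = 6040.0000
Σcross = 683.2500 → A = |Σcross|/2 = 341.6250 mm²
Σ(r_i+r_j)·cross = 21276.6250 → first moment M = |Σ|/6 = 3546.1042
R_c = M/A = 3546.1042/341.6250 = 10.3801 mm
θ = 134° = 2.338741 rad
V = θ·R_c·A = 2.338741·10.3801·341.6250 = 8293.420 mm³

Volume = 8293.420 mm³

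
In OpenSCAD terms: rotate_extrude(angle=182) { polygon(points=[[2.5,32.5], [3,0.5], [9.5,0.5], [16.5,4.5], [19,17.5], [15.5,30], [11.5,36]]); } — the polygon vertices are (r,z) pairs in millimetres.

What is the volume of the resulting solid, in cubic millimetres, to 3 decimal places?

Volume = 14597.470 mm³

Profile (r,z), 7 vertices: (2.5,32.5) (3,0.5) (9.5,0.5) (16.5,4.5) (19,17.5) (15.5,30) (11.5,36)
edge 0: (2.5,32.5)→(3,0.5)  cross = 2.5·0.5 − 3·32.5 = -96.2500; (r_i+r_j)·cross = 5.5·-96.2500 = -529.3750
edge 1: (3,0.5)→(9.5,0.5)  cross = 3·0.5 − 9.5·0.5 = -3.2500; (r_i+r_j)·cross = 12.5·-3.2500 = -40.6250
edge 2: (9.5,0.5)→(16.5,4.5)  cross = 9.5·4.5 − 16.5·0.5 = 34.5000; (r_i+r_j)·cross = 26·34.5000 = 897.0000
edge 3: (16.5,4.5)→(19,17.5)  cross = 16.5·17.5 − 19·4.5 = 203.2500; (r_i+r_j)·cross = 35.5·203.2500 = 7215.3750
edge 4: (19,17.5)→(15.5,30)  cross = 19·30 − 15.5·17.5 = 298.7500; (r_i+r_j)·cross = 34.5·298.7500 = 10306.8750
edge 5: (15.5,30)→(11.5,36)  cross = 15.5·36 − 11.5·30 = 213.0000; (r_i+r_j)·cross = 27·213.0000 = 5751.0000
edge 6: (11.5,36)→(2.5,32.5)  cross = 11.5·32.5 − 2.5·36 = 283.7500; (r_i+r_j)·cross = 14·283.7500 = 3972.5000
Σcross = 933.7500 → A = |Σcross|/2 = 466.8750 mm²
Σ(r_i+r_j)·cross = 27572.7500 → first moment M = |Σ|/6 = 4595.4583
R_c = M/A = 4595.4583/466.8750 = 9.8430 mm
θ = 182° = 3.176499 rad
V = θ·R_c·A = 3.176499·9.8430·466.8750 = 14597.470 mm³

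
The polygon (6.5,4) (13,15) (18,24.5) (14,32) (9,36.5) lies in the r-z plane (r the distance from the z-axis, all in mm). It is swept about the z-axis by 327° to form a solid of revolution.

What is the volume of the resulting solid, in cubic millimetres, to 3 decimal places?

Profile (r,z), 5 vertices: (6.5,4) (13,15) (18,24.5) (14,32) (9,36.5)
edge 0: (6.5,4)→(13,15)  cross = 6.5·15 − 13·4 = 45.5000; (r_i+r_j)·cross = 19.5·45.5000 = 887.2500
edge 1: (13,15)→(18,24.5)  cross = 13·24.5 − 18·15 = 48.5000; (r_i+r_j)·cross = 31·48.5000 = 1503.5000
edge 2: (18,24.5)→(14,32)  cross = 18·32 − 14·24.5 = 233.0000; (r_i+r_j)·cross = 32·233.0000 = 7456.0000
edge 3: (14,32)→(9,36.5)  cross = 14·36.5 − 9·32 = 223.0000; (r_i+r_j)·cross = 23·223.0000 = 5129.0000
edge 4: (9,36.5)→(6.5,4)  cross = 9·4 − 6.5·36.5 = -201.2500; (r_i+r_j)·cross = 15.5·-201.2500 = -3119.3750
Σcross = 348.7500 → A = |Σcross|/2 = 174.3750 mm²
Σ(r_i+r_j)·cross = 11856.3750 → first moment M = |Σ|/6 = 1976.0625
R_c = M/A = 1976.0625/174.3750 = 11.3323 mm
θ = 327° = 5.707227 rad
V = θ·R_c·A = 5.707227·11.3323·174.3750 = 11277.837 mm³

Volume = 11277.837 mm³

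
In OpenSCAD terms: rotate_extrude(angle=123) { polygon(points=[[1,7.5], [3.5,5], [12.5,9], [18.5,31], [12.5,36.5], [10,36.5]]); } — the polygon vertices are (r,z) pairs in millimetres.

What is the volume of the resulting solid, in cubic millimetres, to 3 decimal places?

Volume = 6317.274 mm³

Profile (r,z), 6 vertices: (1,7.5) (3.5,5) (12.5,9) (18.5,31) (12.5,36.5) (10,36.5)
edge 0: (1,7.5)→(3.5,5)  cross = 1·5 − 3.5·7.5 = -21.2500; (r_i+r_j)·cross = 4.5·-21.2500 = -95.6250
edge 1: (3.5,5)→(12.5,9)  cross = 3.5·9 − 12.5·5 = -31.0000; (r_i+r_j)·cross = 16·-31.0000 = -496.0000
edge 2: (12.5,9)→(18.5,31)  cross = 12.5·31 − 18.5·9 = 221.0000; (r_i+r_j)·cross = 31·221.0000 = 6851.0000
edge 3: (18.5,31)→(12.5,36.5)  cross = 18.5·36.5 − 12.5·31 = 287.7500; (r_i+r_j)·cross = 31·287.7500 = 8920.2500
edge 4: (12.5,36.5)→(10,36.5)  cross = 12.5·36.5 − 10·36.5 = 91.2500; (r_i+r_j)·cross = 22.5·91.2500 = 2053.1250
edge 5: (10,36.5)→(1,7.5)  cross = 10·7.5 − 1·36.5 = 38.5000; (r_i+r_j)·cross = 11·38.5000 = 423.5000
Σcross = 586.2500 → A = |Σcross|/2 = 293.1250 mm²
Σ(r_i+r_j)·cross = 17656.2500 → first moment M = |Σ|/6 = 2942.7083
R_c = M/A = 2942.7083/293.1250 = 10.0391 mm
θ = 123° = 2.146755 rad
V = θ·R_c·A = 2.146755·10.0391·293.1250 = 6317.274 mm³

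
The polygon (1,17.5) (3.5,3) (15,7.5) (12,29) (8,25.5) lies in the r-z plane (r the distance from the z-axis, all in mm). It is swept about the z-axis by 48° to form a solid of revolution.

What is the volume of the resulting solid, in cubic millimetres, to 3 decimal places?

Volume = 1566.119 mm³

Profile (r,z), 5 vertices: (1,17.5) (3.5,3) (15,7.5) (12,29) (8,25.5)
edge 0: (1,17.5)→(3.5,3)  cross = 1·3 − 3.5·17.5 = -58.2500; (r_i+r_j)·cross = 4.5·-58.2500 = -262.1250
edge 1: (3.5,3)→(15,7.5)  cross = 3.5·7.5 − 15·3 = -18.7500; (r_i+r_j)·cross = 18.5·-18.7500 = -346.8750
edge 2: (15,7.5)→(12,29)  cross = 15·29 − 12·7.5 = 345.0000; (r_i+r_j)·cross = 27·345.0000 = 9315.0000
edge 3: (12,29)→(8,25.5)  cross = 12·25.5 − 8·29 = 74.0000; (r_i+r_j)·cross = 20·74.0000 = 1480.0000
edge 4: (8,25.5)→(1,17.5)  cross = 8·17.5 − 1·25.5 = 114.5000; (r_i+r_j)·cross = 9·114.5000 = 1030.5000
Σcross = 456.5000 → A = |Σcross|/2 = 228.2500 mm²
Σ(r_i+r_j)·cross = 11216.5000 → first moment M = |Σ|/6 = 1869.4167
R_c = M/A = 1869.4167/228.2500 = 8.1902 mm
θ = 48° = 0.837758 rad
V = θ·R_c·A = 0.837758·8.1902·228.2500 = 1566.119 mm³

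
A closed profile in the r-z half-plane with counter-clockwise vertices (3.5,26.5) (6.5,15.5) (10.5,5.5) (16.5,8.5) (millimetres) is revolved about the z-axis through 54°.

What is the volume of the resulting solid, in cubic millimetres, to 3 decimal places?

Volume = 749.348 mm³

Profile (r,z), 4 vertices: (3.5,26.5) (6.5,15.5) (10.5,5.5) (16.5,8.5)
edge 0: (3.5,26.5)→(6.5,15.5)  cross = 3.5·15.5 − 6.5·26.5 = -118.0000; (r_i+r_j)·cross = 10·-118.0000 = -1180.0000
edge 1: (6.5,15.5)→(10.5,5.5)  cross = 6.5·5.5 − 10.5·15.5 = -127.0000; (r_i+r_j)·cross = 17·-127.0000 = -2159.0000
edge 2: (10.5,5.5)→(16.5,8.5)  cross = 10.5·8.5 − 16.5·5.5 = -1.5000; (r_i+r_j)·cross = 27·-1.5000 = -40.5000
edge 3: (16.5,8.5)→(3.5,26.5)  cross = 16.5·26.5 − 3.5·8.5 = 407.5000; (r_i+r_j)·cross = 20·407.5000 = 8150.0000
Σcross = 161.0000 → A = |Σcross|/2 = 80.5000 mm²
Σ(r_i+r_j)·cross = 4770.5000 → first moment M = |Σ|/6 = 795.0833
R_c = M/A = 795.0833/80.5000 = 9.8768 mm
θ = 54° = 0.942478 rad
V = θ·R_c·A = 0.942478·9.8768·80.5000 = 749.348 mm³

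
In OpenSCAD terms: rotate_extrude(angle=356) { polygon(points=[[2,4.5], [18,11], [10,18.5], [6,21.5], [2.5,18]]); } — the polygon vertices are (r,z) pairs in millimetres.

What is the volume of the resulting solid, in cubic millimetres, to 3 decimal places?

Volume = 7329.449 mm³

Profile (r,z), 5 vertices: (2,4.5) (18,11) (10,18.5) (6,21.5) (2.5,18)
edge 0: (2,4.5)→(18,11)  cross = 2·11 − 18·4.5 = -59.0000; (r_i+r_j)·cross = 20·-59.0000 = -1180.0000
edge 1: (18,11)→(10,18.5)  cross = 18·18.5 − 10·11 = 223.0000; (r_i+r_j)·cross = 28·223.0000 = 6244.0000
edge 2: (10,18.5)→(6,21.5)  cross = 10·21.5 − 6·18.5 = 104.0000; (r_i+r_j)·cross = 16·104.0000 = 1664.0000
edge 3: (6,21.5)→(2.5,18)  cross = 6·18 − 2.5·21.5 = 54.2500; (r_i+r_j)·cross = 8.5·54.2500 = 461.1250
edge 4: (2.5,18)→(2,4.5)  cross = 2.5·4.5 − 2·18 = -24.7500; (r_i+r_j)·cross = 4.5·-24.7500 = -111.3750
Σcross = 297.5000 → A = |Σcross|/2 = 148.7500 mm²
Σ(r_i+r_j)·cross = 7077.7500 → first moment M = |Σ|/6 = 1179.6250
R_c = M/A = 1179.6250/148.7500 = 7.9303 mm
θ = 356° = 6.213372 rad
V = θ·R_c·A = 6.213372·7.9303·148.7500 = 7329.449 mm³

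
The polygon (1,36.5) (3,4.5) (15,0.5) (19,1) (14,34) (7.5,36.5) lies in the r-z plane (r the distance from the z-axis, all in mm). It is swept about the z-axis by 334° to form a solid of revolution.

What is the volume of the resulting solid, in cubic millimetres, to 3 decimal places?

Profile (r,z), 6 vertices: (1,36.5) (3,4.5) (15,0.5) (19,1) (14,34) (7.5,36.5)
edge 0: (1,36.5)→(3,4.5)  cross = 1·4.5 − 3·36.5 = -105.0000; (r_i+r_j)·cross = 4·-105.0000 = -420.0000
edge 1: (3,4.5)→(15,0.5)  cross = 3·0.5 − 15·4.5 = -66.0000; (r_i+r_j)·cross = 18·-66.0000 = -1188.0000
edge 2: (15,0.5)→(19,1)  cross = 15·1 − 19·0.5 = 5.5000; (r_i+r_j)·cross = 34·5.5000 = 187.0000
edge 3: (19,1)→(14,34)  cross = 19·34 − 14·1 = 632.0000; (r_i+r_j)·cross = 33·632.0000 = 20856.0000
edge 4: (14,34)→(7.5,36.5)  cross = 14·36.5 − 7.5·34 = 256.0000; (r_i+r_j)·cross = 21.5·256.0000 = 5504.0000
edge 5: (7.5,36.5)→(1,36.5)  cross = 7.5·36.5 − 1·36.5 = 237.2500; (r_i+r_j)·cross = 8.5·237.2500 = 2016.6250
Σcross = 959.7500 → A = |Σcross|/2 = 479.8750 mm²
Σ(r_i+r_j)·cross = 26955.6250 → first moment M = |Σ|/6 = 4492.6042
R_c = M/A = 4492.6042/479.8750 = 9.3620 mm
θ = 334° = 5.829400 rad
V = θ·R_c·A = 5.829400·9.3620·479.8750 = 26189.185 mm³

Volume = 26189.185 mm³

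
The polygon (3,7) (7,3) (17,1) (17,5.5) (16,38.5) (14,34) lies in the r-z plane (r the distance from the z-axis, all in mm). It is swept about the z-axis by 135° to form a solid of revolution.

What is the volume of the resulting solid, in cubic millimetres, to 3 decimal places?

Volume = 7823.155 mm³

Profile (r,z), 6 vertices: (3,7) (7,3) (17,1) (17,5.5) (16,38.5) (14,34)
edge 0: (3,7)→(7,3)  cross = 3·3 − 7·7 = -40.0000; (r_i+r_j)·cross = 10·-40.0000 = -400.0000
edge 1: (7,3)→(17,1)  cross = 7·1 − 17·3 = -44.0000; (r_i+r_j)·cross = 24·-44.0000 = -1056.0000
edge 2: (17,1)→(17,5.5)  cross = 17·5.5 − 17·1 = 76.5000; (r_i+r_j)·cross = 34·76.5000 = 2601.0000
edge 3: (17,5.5)→(16,38.5)  cross = 17·38.5 − 16·5.5 = 566.5000; (r_i+r_j)·cross = 33·566.5000 = 18694.5000
edge 4: (16,38.5)→(14,34)  cross = 16·34 − 14·38.5 = 5.0000; (r_i+r_j)·cross = 30·5.0000 = 150.0000
edge 5: (14,34)→(3,7)  cross = 14·7 − 3·34 = -4.0000; (r_i+r_j)·cross = 17·-4.0000 = -68.0000
Σcross = 560.0000 → A = |Σcross|/2 = 280.0000 mm²
Σ(r_i+r_j)·cross = 19921.5000 → first moment M = |Σ|/6 = 3320.2500
R_c = M/A = 3320.2500/280.0000 = 11.8580 mm
θ = 135° = 2.356194 rad
V = θ·R_c·A = 2.356194·11.8580·280.0000 = 7823.155 mm³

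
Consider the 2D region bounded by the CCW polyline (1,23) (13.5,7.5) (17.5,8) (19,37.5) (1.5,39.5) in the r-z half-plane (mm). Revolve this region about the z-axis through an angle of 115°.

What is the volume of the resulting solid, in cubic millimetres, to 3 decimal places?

Volume = 9202.852 mm³

Profile (r,z), 5 vertices: (1,23) (13.5,7.5) (17.5,8) (19,37.5) (1.5,39.5)
edge 0: (1,23)→(13.5,7.5)  cross = 1·7.5 − 13.5·23 = -303.0000; (r_i+r_j)·cross = 14.5·-303.0000 = -4393.5000
edge 1: (13.5,7.5)→(17.5,8)  cross = 13.5·8 − 17.5·7.5 = -23.2500; (r_i+r_j)·cross = 31·-23.2500 = -720.7500
edge 2: (17.5,8)→(19,37.5)  cross = 17.5·37.5 − 19·8 = 504.2500; (r_i+r_j)·cross = 36.5·504.2500 = 18405.1250
edge 3: (19,37.5)→(1.5,39.5)  cross = 19·39.5 − 1.5·37.5 = 694.2500; (r_i+r_j)·cross = 20.5·694.2500 = 14232.1250
edge 4: (1.5,39.5)→(1,23)  cross = 1.5·23 − 1·39.5 = -5.0000; (r_i+r_j)·cross = 2.5·-5.0000 = -12.5000
Σcross = 867.2500 → A = |Σcross|/2 = 433.6250 mm²
Σ(r_i+r_j)·cross = 27510.5000 → first moment M = |Σ|/6 = 4585.0833
R_c = M/A = 4585.0833/433.6250 = 10.5738 mm
θ = 115° = 2.007129 rad
V = θ·R_c·A = 2.007129·10.5738·433.6250 = 9202.852 mm³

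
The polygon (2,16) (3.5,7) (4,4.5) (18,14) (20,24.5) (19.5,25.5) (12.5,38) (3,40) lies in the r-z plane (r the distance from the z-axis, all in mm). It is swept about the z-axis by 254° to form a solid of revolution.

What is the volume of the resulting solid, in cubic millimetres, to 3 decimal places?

Volume = 19102.384 mm³

Profile (r,z), 8 vertices: (2,16) (3.5,7) (4,4.5) (18,14) (20,24.5) (19.5,25.5) (12.5,38) (3,40)
edge 0: (2,16)→(3.5,7)  cross = 2·7 − 3.5·16 = -42.0000; (r_i+r_j)·cross = 5.5·-42.0000 = -231.0000
edge 1: (3.5,7)→(4,4.5)  cross = 3.5·4.5 − 4·7 = -12.2500; (r_i+r_j)·cross = 7.5·-12.2500 = -91.8750
edge 2: (4,4.5)→(18,14)  cross = 4·14 − 18·4.5 = -25.0000; (r_i+r_j)·cross = 22·-25.0000 = -550.0000
edge 3: (18,14)→(20,24.5)  cross = 18·24.5 − 20·14 = 161.0000; (r_i+r_j)·cross = 38·161.0000 = 6118.0000
edge 4: (20,24.5)→(19.5,25.5)  cross = 20·25.5 − 19.5·24.5 = 32.2500; (r_i+r_j)·cross = 39.5·32.2500 = 1273.8750
edge 5: (19.5,25.5)→(12.5,38)  cross = 19.5·38 − 12.5·25.5 = 422.2500; (r_i+r_j)·cross = 32·422.2500 = 13512.0000
edge 6: (12.5,38)→(3,40)  cross = 12.5·40 − 3·38 = 386.0000; (r_i+r_j)·cross = 15.5·386.0000 = 5983.0000
edge 7: (3,40)→(2,16)  cross = 3·16 − 2·40 = -32.0000; (r_i+r_j)·cross = 5·-32.0000 = -160.0000
Σcross = 890.2500 → A = |Σcross|/2 = 445.1250 mm²
Σ(r_i+r_j)·cross = 25854.0000 → first moment M = |Σ|/6 = 4309.0000
R_c = M/A = 4309.0000/445.1250 = 9.6804 mm
θ = 254° = 4.433136 rad
V = θ·R_c·A = 4.433136·9.6804·445.1250 = 19102.384 mm³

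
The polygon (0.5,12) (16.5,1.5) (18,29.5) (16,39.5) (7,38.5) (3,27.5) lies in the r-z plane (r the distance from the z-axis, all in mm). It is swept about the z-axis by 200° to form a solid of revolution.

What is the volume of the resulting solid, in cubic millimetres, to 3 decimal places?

Profile (r,z), 6 vertices: (0.5,12) (16.5,1.5) (18,29.5) (16,39.5) (7,38.5) (3,27.5)
edge 0: (0.5,12)→(16.5,1.5)  cross = 0.5·1.5 − 16.5·12 = -197.2500; (r_i+r_j)·cross = 17·-197.2500 = -3353.2500
edge 1: (16.5,1.5)→(18,29.5)  cross = 16.5·29.5 − 18·1.5 = 459.7500; (r_i+r_j)·cross = 34.5·459.7500 = 15861.3750
edge 2: (18,29.5)→(16,39.5)  cross = 18·39.5 − 16·29.5 = 239.0000; (r_i+r_j)·cross = 34·239.0000 = 8126.0000
edge 3: (16,39.5)→(7,38.5)  cross = 16·38.5 − 7·39.5 = 339.5000; (r_i+r_j)·cross = 23·339.5000 = 7808.5000
edge 4: (7,38.5)→(3,27.5)  cross = 7·27.5 − 3·38.5 = 77.0000; (r_i+r_j)·cross = 10·77.0000 = 770.0000
edge 5: (3,27.5)→(0.5,12)  cross = 3·12 − 0.5·27.5 = 22.2500; (r_i+r_j)·cross = 3.5·22.2500 = 77.8750
Σcross = 940.2500 → A = |Σcross|/2 = 470.1250 mm²
Σ(r_i+r_j)·cross = 29290.5000 → first moment M = |Σ|/6 = 4881.7500
R_c = M/A = 4881.7500/470.1250 = 10.3839 mm
θ = 200° = 3.490659 rad
V = θ·R_c·A = 3.490659·10.3839·470.1250 = 17040.522 mm³

Volume = 17040.522 mm³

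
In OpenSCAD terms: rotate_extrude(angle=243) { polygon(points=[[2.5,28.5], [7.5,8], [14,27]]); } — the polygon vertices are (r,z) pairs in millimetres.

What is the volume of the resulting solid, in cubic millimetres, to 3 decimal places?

Volume = 3872.170 mm³

Profile (r,z), 3 vertices: (2.5,28.5) (7.5,8) (14,27)
edge 0: (2.5,28.5)→(7.5,8)  cross = 2.5·8 − 7.5·28.5 = -193.7500; (r_i+r_j)·cross = 10·-193.7500 = -1937.5000
edge 1: (7.5,8)→(14,27)  cross = 7.5·27 − 14·8 = 90.5000; (r_i+r_j)·cross = 21.5·90.5000 = 1945.7500
edge 2: (14,27)→(2.5,28.5)  cross = 14·28.5 − 2.5·27 = 331.5000; (r_i+r_j)·cross = 16.5·331.5000 = 5469.7500
Σcross = 228.2500 → A = |Σcross|/2 = 114.1250 mm²
Σ(r_i+r_j)·cross = 5478.0000 → first moment M = |Σ|/6 = 913.0000
R_c = M/A = 913.0000/114.1250 = 8.0000 mm
θ = 243° = 4.241150 rad
V = θ·R_c·A = 4.241150·8.0000·114.1250 = 3872.170 mm³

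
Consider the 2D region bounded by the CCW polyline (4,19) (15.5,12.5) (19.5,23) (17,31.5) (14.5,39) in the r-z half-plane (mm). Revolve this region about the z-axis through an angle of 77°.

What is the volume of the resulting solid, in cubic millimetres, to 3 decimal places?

Profile (r,z), 5 vertices: (4,19) (15.5,12.5) (19.5,23) (17,31.5) (14.5,39)
edge 0: (4,19)→(15.5,12.5)  cross = 4·12.5 − 15.5·19 = -244.5000; (r_i+r_j)·cross = 19.5·-244.5000 = -4767.7500
edge 1: (15.5,12.5)→(19.5,23)  cross = 15.5·23 − 19.5·12.5 = 112.7500; (r_i+r_j)·cross = 35·112.7500 = 3946.2500
edge 2: (19.5,23)→(17,31.5)  cross = 19.5·31.5 − 17·23 = 223.2500; (r_i+r_j)·cross = 36.5·223.2500 = 8148.6250
edge 3: (17,31.5)→(14.5,39)  cross = 17·39 − 14.5·31.5 = 206.2500; (r_i+r_j)·cross = 31.5·206.2500 = 6496.8750
edge 4: (14.5,39)→(4,19)  cross = 14.5·19 − 4·39 = 119.5000; (r_i+r_j)·cross = 18.5·119.5000 = 2210.7500
Σcross = 417.2500 → A = |Σcross|/2 = 208.6250 mm²
Σ(r_i+r_j)·cross = 16034.7500 → first moment M = |Σ|/6 = 2672.4583
R_c = M/A = 2672.4583/208.6250 = 12.8099 mm
θ = 77° = 1.343904 rad
V = θ·R_c·A = 1.343904·12.8099·208.6250 = 3591.526 mm³

Volume = 3591.526 mm³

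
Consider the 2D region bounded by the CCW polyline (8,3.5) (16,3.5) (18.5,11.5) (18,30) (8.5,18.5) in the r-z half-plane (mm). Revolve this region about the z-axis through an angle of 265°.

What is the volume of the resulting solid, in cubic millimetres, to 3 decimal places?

Profile (r,z), 5 vertices: (8,3.5) (16,3.5) (18.5,11.5) (18,30) (8.5,18.5)
edge 0: (8,3.5)→(16,3.5)  cross = 8·3.5 − 16·3.5 = -28.0000; (r_i+r_j)·cross = 24·-28.0000 = -672.0000
edge 1: (16,3.5)→(18.5,11.5)  cross = 16·11.5 − 18.5·3.5 = 119.2500; (r_i+r_j)·cross = 34.5·119.2500 = 4114.1250
edge 2: (18.5,11.5)→(18,30)  cross = 18.5·30 − 18·11.5 = 348.0000; (r_i+r_j)·cross = 36.5·348.0000 = 12702.0000
edge 3: (18,30)→(8.5,18.5)  cross = 18·18.5 − 8.5·30 = 78.0000; (r_i+r_j)·cross = 26.5·78.0000 = 2067.0000
edge 4: (8.5,18.5)→(8,3.5)  cross = 8.5·3.5 − 8·18.5 = -118.2500; (r_i+r_j)·cross = 16.5·-118.2500 = -1951.1250
Σcross = 399.0000 → A = |Σcross|/2 = 199.5000 mm²
Σ(r_i+r_j)·cross = 16260.0000 → first moment M = |Σ|/6 = 2710.0000
R_c = M/A = 2710.0000/199.5000 = 13.5840 mm
θ = 265° = 4.625123 rad
V = θ·R_c·A = 4.625123·13.5840·199.5000 = 12534.082 mm³

Volume = 12534.082 mm³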